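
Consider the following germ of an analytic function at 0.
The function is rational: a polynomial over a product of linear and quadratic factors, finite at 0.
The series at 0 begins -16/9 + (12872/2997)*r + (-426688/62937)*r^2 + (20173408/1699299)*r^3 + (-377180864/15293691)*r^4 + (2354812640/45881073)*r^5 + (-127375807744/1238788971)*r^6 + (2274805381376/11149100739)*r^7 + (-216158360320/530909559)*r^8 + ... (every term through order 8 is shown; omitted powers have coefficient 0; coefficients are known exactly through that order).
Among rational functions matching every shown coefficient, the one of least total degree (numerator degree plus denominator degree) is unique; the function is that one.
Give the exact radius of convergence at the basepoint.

The radius of convergence is 1/2.

No rational of total degree below 7 reproduces all 9 coefficients; solving the [2/5] Pade equations on them gives f(r) = (-2*r**2/7 - 35*r/37 - 2)/((r + 1/2)*(r**2 + 2*r/3 + 3/2)**2), whose expansion matches every shown term.
Denominator factor (r + 1/2): pole of order 1 at -1/2, modulus 1/2.
Denominator factor (r**2 + 2*r/3 + 3/2)^2: discriminant -50/9, complex-conjugate roots (-1/3) + ((5/6)*sqrt(2))*i and (-1/3) - ((5/6)*sqrt(2))*i; poles of order 2, moduli (1/2)*sqrt(6) and (1/2)*sqrt(6).
The radius of convergence is the smallest modulus among the singular points: 1/2.


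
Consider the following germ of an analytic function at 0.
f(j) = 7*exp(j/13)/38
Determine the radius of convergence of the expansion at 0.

The radius of convergence is infinite.

The factor exp(j/13) is entire and contributes no finite singular point.
The polynomial part has no poles.
No finite singular points: the Taylor series at 0 converges everywhere.


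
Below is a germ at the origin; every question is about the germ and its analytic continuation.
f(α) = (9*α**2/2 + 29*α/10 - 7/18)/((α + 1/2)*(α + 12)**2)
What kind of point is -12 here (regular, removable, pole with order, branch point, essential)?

The denominator factor α + 12 vanishes at -12 and appears to the power 2; the numerator there equals 55153/90, nonzero, and no other factor vanishes.
Hence a pole whose order is the multiplicity, 2.

The point is a pole of order 2.


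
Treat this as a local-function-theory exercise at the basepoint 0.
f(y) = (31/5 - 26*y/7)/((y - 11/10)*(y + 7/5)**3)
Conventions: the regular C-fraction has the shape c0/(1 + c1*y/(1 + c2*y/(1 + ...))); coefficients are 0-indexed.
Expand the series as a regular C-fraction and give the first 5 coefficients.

The regular C-fraction coefficients are [-7750/3773, 625/341, -14101/37975, 22132946/17273725, -14614736875/10067634566].

Taylor coefficients (expand at 0): a_0 = -7750/3773, a_1 = 156250/41503, a_2 = -123087500/22370117, a_3 = 10766562500/1722499009, a_4 = -904891406250/132632423693.
c0 = a_0 = -7750/3773. Peel one level at a time: if S = 1 + c*y/S' with S'(0) = 1, then c is the y-coefficient of S and S' = c*y/(S - 1).
S_1 = c0/f = 1 + (625/341)*y + (352525/517979)*y^2 + ...; c1 = 625/341.
S_2 = c1*y/(S_1 - 1) = 1 + (-14101/37975)*y + (713966/1500625)*y^2 + ...; c2 = -14101/37975.
S_3 = c2*y/(S_2 - 1) = 1 + (22132946/17273725)*y + (18122273725/9743071849)*y^2 + ...; c3 = 22132946/17273725.
S_4 = c3*y/(S_3 - 1) = 1 + (-14614736875/10067634566)*y + ...; c4 = -14614736875/10067634566.


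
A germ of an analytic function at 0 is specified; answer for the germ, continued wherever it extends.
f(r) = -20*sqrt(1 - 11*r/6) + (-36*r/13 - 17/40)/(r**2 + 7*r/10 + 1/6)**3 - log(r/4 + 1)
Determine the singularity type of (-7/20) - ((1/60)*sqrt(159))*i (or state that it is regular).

The denominator factor r**2 + 7*r/10 + 1/6 vanishes at (-7/20) - ((1/60)*sqrt(159))*i and appears to the power 3; the numerator there equals (283/520) + ((3/65)*sqrt(159))*i, nonzero, and no other factor vanishes.
The branch terms are analytic at this point.
Hence a pole whose order is the multiplicity, 3.

The point is a pole of order 3.


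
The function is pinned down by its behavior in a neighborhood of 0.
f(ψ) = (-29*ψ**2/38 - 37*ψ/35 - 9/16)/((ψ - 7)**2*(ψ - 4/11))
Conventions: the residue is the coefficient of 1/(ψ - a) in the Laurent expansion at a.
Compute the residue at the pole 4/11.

At the order-1 pole 4/11 set g(ψ) = (ψ - (4/11))*f(ψ) = (-29*ψ**2/38 - 37*ψ/35 - 9/16)/(ψ - 7)**2.
Simple pole: residue = g(a) at a = 4/11, which is -1349017/56700560.

The residue is -1349017/56700560.


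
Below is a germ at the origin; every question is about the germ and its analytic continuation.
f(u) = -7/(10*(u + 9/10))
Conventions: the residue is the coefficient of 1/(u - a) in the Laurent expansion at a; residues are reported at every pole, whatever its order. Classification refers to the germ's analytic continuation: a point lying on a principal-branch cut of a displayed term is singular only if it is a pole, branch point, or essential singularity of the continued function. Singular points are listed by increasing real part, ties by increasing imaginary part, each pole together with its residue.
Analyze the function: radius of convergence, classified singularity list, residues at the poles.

Radius of convergence at 0: 9/10.
At -9/10: a pole of order 1; residue -7/10.

Denominator factor (u + 9/10): pole of order 1 at -9/10, modulus 9/10.
The radius of convergence is the smallest modulus among the singular points: 9/10.
At the order-1 pole -9/10 set g(u) = (u - (-9/10))*f(u) = -7/10.
Simple pole: residue = g(a) at a = -9/10, which is -7/10.


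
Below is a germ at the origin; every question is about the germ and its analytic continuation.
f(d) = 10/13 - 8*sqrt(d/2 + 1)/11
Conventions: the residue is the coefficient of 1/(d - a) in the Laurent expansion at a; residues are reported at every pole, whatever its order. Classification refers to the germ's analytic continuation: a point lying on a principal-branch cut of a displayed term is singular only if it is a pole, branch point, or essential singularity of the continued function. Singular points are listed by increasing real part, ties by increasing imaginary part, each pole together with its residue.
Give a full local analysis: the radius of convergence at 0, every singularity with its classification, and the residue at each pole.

Branch term (-8/11)*sqrt(1 - d/(-2)): its argument vanishes at d = -2, a square-root branch point, modulus 2.
The radius of convergence is the smallest modulus among the singular points: 2.

Radius of convergence at 0: 2.
At -2: an algebraic (square-root) branch point.


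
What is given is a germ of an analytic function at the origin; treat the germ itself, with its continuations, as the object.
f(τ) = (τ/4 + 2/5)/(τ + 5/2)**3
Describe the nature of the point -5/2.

The denominator factor τ + 5/2 vanishes at -5/2 and appears to the power 3; the numerator there equals -9/40, nonzero, and no other factor vanishes.
Hence a pole whose order is the multiplicity, 3.

The point is a pole of order 3.


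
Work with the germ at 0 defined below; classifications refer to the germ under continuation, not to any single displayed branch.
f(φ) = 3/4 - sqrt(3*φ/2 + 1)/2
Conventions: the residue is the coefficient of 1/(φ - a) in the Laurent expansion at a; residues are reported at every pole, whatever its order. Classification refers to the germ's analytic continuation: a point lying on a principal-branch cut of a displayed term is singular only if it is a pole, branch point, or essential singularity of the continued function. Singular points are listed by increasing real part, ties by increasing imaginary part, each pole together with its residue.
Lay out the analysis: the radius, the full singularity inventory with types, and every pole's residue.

Radius of convergence at 0: 2/3.
At -2/3: an algebraic (square-root) branch point.

Branch term (-1/2)*sqrt(1 - φ/(-2/3)): its argument vanishes at φ = -2/3, a square-root branch point, modulus 2/3.
The radius of convergence is the smallest modulus among the singular points: 2/3.


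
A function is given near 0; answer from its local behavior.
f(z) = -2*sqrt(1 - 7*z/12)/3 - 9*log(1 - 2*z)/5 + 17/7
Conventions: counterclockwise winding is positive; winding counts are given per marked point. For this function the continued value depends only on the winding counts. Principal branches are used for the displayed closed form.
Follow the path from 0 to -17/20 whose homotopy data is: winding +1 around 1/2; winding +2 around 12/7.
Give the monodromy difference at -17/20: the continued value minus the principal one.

The rational part is single-valued and drops out of the difference; each branch term changes only by its own monodromy.
(-2/3)*sqrt(1 - z/(12/7)): winding +2 is even, the square root returns to the same sheet, contribution 0.
(-9/5)*log(1 - z/(1/2)): each positive loop around 1/2 adds 2*pi*i to the log, so winding +1 contributes (-9/5)*(1)*2*pi*i = -(18/5)*pi*i.
Summing the contributions at z = -17/20 gives -(18/5)*pi*i.

Continued minus principal equals -(18/5)*pi*i.


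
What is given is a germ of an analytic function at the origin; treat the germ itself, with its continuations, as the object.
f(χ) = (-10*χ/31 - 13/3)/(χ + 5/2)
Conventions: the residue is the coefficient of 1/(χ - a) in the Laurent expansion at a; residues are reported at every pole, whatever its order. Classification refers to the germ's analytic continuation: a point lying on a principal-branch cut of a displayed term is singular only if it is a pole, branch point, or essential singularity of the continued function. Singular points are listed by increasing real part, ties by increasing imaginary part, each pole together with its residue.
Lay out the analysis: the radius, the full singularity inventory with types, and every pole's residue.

Radius of convergence at 0: 5/2.
At -5/2: a pole of order 1; residue -328/93.

Denominator factor (χ + 5/2): pole of order 1 at -5/2, modulus 5/2.
The radius of convergence is the smallest modulus among the singular points: 5/2.
At the order-1 pole -5/2 set g(χ) = (χ - (-5/2))*f(χ) = -10*χ/31 - 13/3.
Simple pole: residue = g(a) at a = -5/2, which is -328/93.


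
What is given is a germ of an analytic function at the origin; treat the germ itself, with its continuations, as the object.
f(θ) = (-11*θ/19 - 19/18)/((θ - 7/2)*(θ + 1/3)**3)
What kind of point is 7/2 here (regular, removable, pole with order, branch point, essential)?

The point is a pole of order 1.

The denominator factor θ - 7/2 vanishes at 7/2 and appears to the power 1; the numerator there equals -527/171, nonzero, and no other factor vanishes.
Hence a pole whose order is the multiplicity, 1.


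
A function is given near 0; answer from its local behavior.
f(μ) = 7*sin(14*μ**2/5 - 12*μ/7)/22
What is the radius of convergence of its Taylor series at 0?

The factor -sin(14*μ**2/5 - 12*μ/7) is entire and contributes no finite singular point.
The polynomial part has no poles.
No finite singular points: the Taylor series at 0 converges everywhere.

The radius of convergence is infinite.


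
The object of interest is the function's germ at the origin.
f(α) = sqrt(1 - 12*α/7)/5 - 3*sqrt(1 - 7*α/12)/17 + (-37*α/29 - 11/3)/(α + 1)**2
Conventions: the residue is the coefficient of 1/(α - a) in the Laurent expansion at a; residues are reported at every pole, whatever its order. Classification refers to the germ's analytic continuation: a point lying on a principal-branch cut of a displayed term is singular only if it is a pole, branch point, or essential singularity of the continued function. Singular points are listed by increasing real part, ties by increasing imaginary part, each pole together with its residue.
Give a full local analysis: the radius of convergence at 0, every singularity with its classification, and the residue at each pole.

Denominator factor (α + 1)^2: pole of order 2 at -1, modulus 1.
Branch term (-3/17)*sqrt(1 - α/(12/7)): its argument vanishes at α = 12/7, a square-root branch point, modulus 12/7.
Branch term (1/5)*sqrt(1 - α/(7/12)): its argument vanishes at α = 7/12, a square-root branch point, modulus 7/12.
The radius of convergence is the smallest modulus among the singular points: 7/12.
The branch terms are analytic at -1 and contribute nothing to the residue; only the rational part matters.
At the order-2 pole -1 set g(α) = (α - (-1))^2*(rational part) = -37*α/29 - 11/3.
Order-2 pole: residue = g'(a); g'(-1) = -37/29, so the residue is -37/29.
List the singular points by increasing real part (a conjugate pair: the negative imaginary part first).

Radius of convergence at 0: 7/12.
At -1: a pole of order 2; residue -37/29.
At 7/12: an algebraic (square-root) branch point.
At 12/7: an algebraic (square-root) branch point.


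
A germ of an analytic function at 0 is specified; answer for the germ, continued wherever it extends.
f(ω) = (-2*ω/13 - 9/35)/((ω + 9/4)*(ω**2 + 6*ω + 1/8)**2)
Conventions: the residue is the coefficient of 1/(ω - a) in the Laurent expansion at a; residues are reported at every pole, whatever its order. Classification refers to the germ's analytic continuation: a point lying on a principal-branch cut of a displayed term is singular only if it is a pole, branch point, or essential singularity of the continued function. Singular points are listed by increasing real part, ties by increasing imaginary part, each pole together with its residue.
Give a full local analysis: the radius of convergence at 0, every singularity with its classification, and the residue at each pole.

Radius of convergence at 0: 3 - (1/4)*sqrt(142).
At -3 - (1/4)*sqrt(142): a pole of order 2; residue -5184/8048495 - (4142272/40572463295)*sqrt(142).
At -9/4: a pole of order 1; residue 10368/8048495.
At -3 + (1/4)*sqrt(142): a pole of order 2; residue -5184/8048495 + (4142272/40572463295)*sqrt(142).

Denominator factor (ω + 9/4): pole of order 1 at -9/4, modulus 9/4.
Denominator factor (ω**2 + 6*ω + 1/8)^2: discriminant 71/2, real irrational roots -3 + (1/4)*sqrt(142) and -3 - (1/4)*sqrt(142); poles of order 2, moduli 3 - (1/4)*sqrt(142) and 3 + (1/4)*sqrt(142).
The radius of convergence is the smallest modulus among the singular points: 3 - (1/4)*sqrt(142).
The factor ω**2 + 6*ω + 1/8 splits as (ω - a)(ω - a') with a = -3 - (1/4)*sqrt(142), a' = -3 + (1/4)*sqrt(142). At the order-2 pole a set g(ω) = (ω - a)^2*f(ω) = [(-2*ω/13 - 9/35)/(ω + 9/4)] / (ω - a')^2.
Order-2 pole: residue = g'(a); g'(-3 - (1/4)*sqrt(142)) = -5184/8048495 - (4142272/40572463295)*sqrt(142), so the residue is -5184/8048495 - (4142272/40572463295)*sqrt(142).
At the order-1 pole -9/4 set g(ω) = (ω - (-9/4))*f(ω) = (-2*ω/13 - 9/35)/(ω**2 + 6*ω + 1/8)**2.
Simple pole: residue = g(a) at a = -9/4, which is 10368/8048495.
The factor ω**2 + 6*ω + 1/8 splits as (ω - a)(ω - a') with a = -3 + (1/4)*sqrt(142), a' = -3 - (1/4)*sqrt(142). At the order-2 pole a set g(ω) = (ω - a)^2*f(ω) = [(-2*ω/13 - 9/35)/(ω + 9/4)] / (ω - a')^2.
Order-2 pole: residue = g'(a); g'(-3 + (1/4)*sqrt(142)) = -5184/8048495 + (4142272/40572463295)*sqrt(142), so the residue is -5184/8048495 + (4142272/40572463295)*sqrt(142).
List the singular points by increasing real part (a conjugate pair: the negative imaginary part first).


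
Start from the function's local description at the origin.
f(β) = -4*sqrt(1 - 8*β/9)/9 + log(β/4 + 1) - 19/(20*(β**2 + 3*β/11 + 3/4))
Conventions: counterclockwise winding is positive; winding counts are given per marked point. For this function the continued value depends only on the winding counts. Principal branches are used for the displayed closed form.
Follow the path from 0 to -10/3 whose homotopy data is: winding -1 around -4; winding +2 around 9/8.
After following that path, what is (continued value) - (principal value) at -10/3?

The rational part is single-valued and drops out of the difference; each branch term changes only by its own monodromy.
(-4/9)*sqrt(1 - β/(9/8)): winding +2 is even, the square root returns to the same sheet, contribution 0.
(1)*log(1 - β/(-4)): each positive loop around -4 adds 2*pi*i to the log, so winding -1 contributes (1)*(-1)*2*pi*i = -(2)*pi*i.
Summing the contributions at β = -10/3 gives -(2)*pi*i.

Continued minus principal equals -(2)*pi*i.


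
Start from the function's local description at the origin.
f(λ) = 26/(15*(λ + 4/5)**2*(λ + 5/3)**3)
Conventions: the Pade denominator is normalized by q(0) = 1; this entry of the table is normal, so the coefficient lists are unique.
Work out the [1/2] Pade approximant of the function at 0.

The Pade approximant has numerator coefficients [117/200, -1340469/2857000]; denominator coefficients [1, 99937/28570, 4221241/1142800].

Taylor coefficients needed (expand at 0): a_0 = 117/200, a_1 = -5031/2000, a_2 = 531063/80000, a_3 = -278577/20000.
Write the denominator as Q(λ) = 1 + q1*λ + q2*λ^2. Requiring Q*f - P = O(λ^4) with deg P <= 1 kills the coefficients of λ^2..λ^3 in Q*f:
  λ^2: a_2 + q1*a_1 + q2*a_0 = 0, i.e. 531063/80000 + (-5031/2000)*q1 + (117/200)*q2 = 0.
  λ^3: a_3 + q1*a_2 + q2*a_1 = 0, i.e. -278577/20000 + (531063/80000)*q1 + (-5031/2000)*q2 = 0.
Solving this linear system: q1 = 99937/28570, q2 = 4221241/1142800.
The numerator is Q*f truncated at degree 1: P0 = a_0 = 117/200; P1 = a_1 + q1*a_0 = -1340469/2857000.


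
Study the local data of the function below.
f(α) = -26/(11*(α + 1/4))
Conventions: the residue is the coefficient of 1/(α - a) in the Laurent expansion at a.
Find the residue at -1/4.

The residue is -26/11.

At the order-1 pole -1/4 set g(α) = (α - (-1/4))*f(α) = -26/11.
Simple pole: residue = g(a) at a = -1/4, which is -26/11.


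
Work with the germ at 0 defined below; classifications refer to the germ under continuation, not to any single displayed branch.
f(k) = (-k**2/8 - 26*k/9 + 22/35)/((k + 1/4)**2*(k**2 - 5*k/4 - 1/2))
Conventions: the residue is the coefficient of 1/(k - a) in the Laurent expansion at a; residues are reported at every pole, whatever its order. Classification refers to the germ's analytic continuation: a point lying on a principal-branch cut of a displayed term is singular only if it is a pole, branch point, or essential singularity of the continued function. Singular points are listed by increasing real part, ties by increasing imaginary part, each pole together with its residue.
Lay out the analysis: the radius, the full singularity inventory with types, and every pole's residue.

Denominator factor (k + 1/4)^2: pole of order 2 at -1/4, modulus 1/4.
Denominator factor (k**2 - 5*k/4 - 1/2): discriminant 57/16, real irrational roots 5/8 + (1/8)*sqrt(57) and 5/8 - (1/8)*sqrt(57); poles of order 1, moduli 5/8 + (1/8)*sqrt(57) and -5/8 + (1/8)*sqrt(57).
The radius of convergence is the smallest modulus among the singular points: 1/4.
The factor k**2 - 5*k/4 - 1/2 splits as (k - a)(k - a') with a = 5/8 - (1/8)*sqrt(57), a' = 5/8 + (1/8)*sqrt(57). At the order-1 pole a set g(k) = (k - a)*f(k) = [(-k**2/8 - 26*k/9 + 22/35)/(k + 1/4)**2] / (k - a').
Simple pole: residue = g(a) at a = 5/8 - (1/8)*sqrt(57), which is -6921/80 - (3266237/287280)*sqrt(57).
At the order-2 pole -1/4 set g(k) = (k - (-1/4))^2*f(k) = (-k**2/8 - 26*k/9 + 22/35)/(k**2 - 5*k/4 - 1/2).
Order-2 pole: residue = g'(a); g'(-1/4) = 6921/40, so the residue is 6921/40.
The factor k**2 - 5*k/4 - 1/2 splits as (k - a)(k - a') with a = 5/8 + (1/8)*sqrt(57), a' = 5/8 - (1/8)*sqrt(57). At the order-1 pole a set g(k) = (k - a)*f(k) = [(-k**2/8 - 26*k/9 + 22/35)/(k + 1/4)**2] / (k - a').
Simple pole: residue = g(a) at a = 5/8 + (1/8)*sqrt(57), which is -6921/80 + (3266237/287280)*sqrt(57).
List the singular points by increasing real part (a conjugate pair: the negative imaginary part first).

Radius of convergence at 0: 1/4.
At 5/8 - (1/8)*sqrt(57): a pole of order 1; residue -6921/80 - (3266237/287280)*sqrt(57).
At -1/4: a pole of order 2; residue 6921/40.
At 5/8 + (1/8)*sqrt(57): a pole of order 1; residue -6921/80 + (3266237/287280)*sqrt(57).


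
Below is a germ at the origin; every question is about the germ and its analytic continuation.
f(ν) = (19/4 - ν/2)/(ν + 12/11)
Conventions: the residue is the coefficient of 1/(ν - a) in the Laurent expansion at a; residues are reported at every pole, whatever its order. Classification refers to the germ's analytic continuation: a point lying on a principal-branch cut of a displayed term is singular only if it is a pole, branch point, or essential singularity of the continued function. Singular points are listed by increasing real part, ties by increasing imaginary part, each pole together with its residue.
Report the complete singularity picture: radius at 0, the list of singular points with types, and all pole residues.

Radius of convergence at 0: 12/11.
At -12/11: a pole of order 1; residue 233/44.

Denominator factor (ν + 12/11): pole of order 1 at -12/11, modulus 12/11.
The radius of convergence is the smallest modulus among the singular points: 12/11.
At the order-1 pole -12/11 set g(ν) = (ν - (-12/11))*f(ν) = 19/4 - ν/2.
Simple pole: residue = g(a) at a = -12/11, which is 233/44.


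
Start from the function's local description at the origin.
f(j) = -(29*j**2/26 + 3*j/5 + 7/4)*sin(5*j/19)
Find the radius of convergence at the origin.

The radius of convergence is infinite.

The factor -sin(5*j/19) is entire and contributes no finite singular point.
The polynomial part has no poles.
No finite singular points: the Taylor series at 0 converges everywhere.


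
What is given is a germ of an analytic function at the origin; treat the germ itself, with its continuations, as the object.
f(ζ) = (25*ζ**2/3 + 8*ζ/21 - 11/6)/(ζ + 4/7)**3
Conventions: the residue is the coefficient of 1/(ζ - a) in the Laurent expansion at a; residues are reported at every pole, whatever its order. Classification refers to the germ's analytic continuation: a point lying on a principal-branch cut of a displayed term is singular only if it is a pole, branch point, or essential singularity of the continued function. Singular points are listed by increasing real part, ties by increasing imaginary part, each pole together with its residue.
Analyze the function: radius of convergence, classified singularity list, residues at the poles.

Denominator factor (ζ + 4/7)^3: pole of order 3 at -4/7, modulus 4/7.
The radius of convergence is the smallest modulus among the singular points: 4/7.
At the order-3 pole -4/7 set g(ζ) = (ζ - (-4/7))^3*f(ζ) = 25*ζ**2/3 + 8*ζ/21 - 11/6.
Order-3 pole: residue = g''(a)/2; g''(-4/7) = 50/3, so the residue is 25/3.

Radius of convergence at 0: 4/7.
At -4/7: a pole of order 3; residue 25/3.


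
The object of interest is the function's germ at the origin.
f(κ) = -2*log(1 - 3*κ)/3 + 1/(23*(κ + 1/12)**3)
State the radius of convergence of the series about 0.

Denominator factor (κ + 1/12)^3: pole of order 3 at -1/12, modulus 1/12.
Branch term (-2/3)*log(1 - κ/(1/3)): its argument vanishes at κ = 1/3, a logarithmic branch point, modulus 1/3.
The radius of convergence is the smallest modulus among the singular points: 1/12.

The radius of convergence is 1/12.


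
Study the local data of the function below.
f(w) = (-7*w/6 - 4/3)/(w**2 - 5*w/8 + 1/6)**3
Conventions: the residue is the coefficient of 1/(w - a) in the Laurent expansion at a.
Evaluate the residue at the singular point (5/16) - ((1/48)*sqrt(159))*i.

The residue is -((3004416/148877)*sqrt(159))*i.

The factor w**2 - 5*w/8 + 1/6 splits as (w - a)(w - a') with a = (5/16) - ((1/48)*sqrt(159))*i, a' = (5/16) + ((1/48)*sqrt(159))*i. At the order-3 pole a set g(w) = (w - a)^3*f(w) = [-7*w/6 - 4/3] / (w - a')^3.
Order-3 pole: residue = g''(a)/2; g''((5/16) - ((1/48)*sqrt(159))*i) = -((6008832/148877)*sqrt(159))*i, so the residue is -((3004416/148877)*sqrt(159))*i.


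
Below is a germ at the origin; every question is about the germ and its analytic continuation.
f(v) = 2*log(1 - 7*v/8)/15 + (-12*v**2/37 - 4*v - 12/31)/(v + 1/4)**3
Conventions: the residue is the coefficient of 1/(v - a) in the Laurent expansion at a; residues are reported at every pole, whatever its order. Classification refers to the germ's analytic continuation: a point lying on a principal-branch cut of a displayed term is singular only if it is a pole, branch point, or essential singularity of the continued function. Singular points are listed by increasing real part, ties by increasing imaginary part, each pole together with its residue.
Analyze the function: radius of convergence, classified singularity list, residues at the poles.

Radius of convergence at 0: 1/4.
At -1/4: a pole of order 3; residue -12/37.
At 8/7: a logarithmic branch point.

Denominator factor (v + 1/4)^3: pole of order 3 at -1/4, modulus 1/4.
Branch term (2/15)*log(1 - v/(8/7)): its argument vanishes at v = 8/7, a logarithmic branch point, modulus 8/7.
The radius of convergence is the smallest modulus among the singular points: 1/4.
The branch term is analytic at -1/4 and contributes nothing to the residue; only the rational part matters.
At the order-3 pole -1/4 set g(v) = (v - (-1/4))^3*(rational part) = -12*v**2/37 - 4*v - 12/31.
Order-3 pole: residue = g''(a)/2; g''(-1/4) = -24/37, so the residue is -12/37.
List the singular points by increasing real part (a conjugate pair: the negative imaginary part first).


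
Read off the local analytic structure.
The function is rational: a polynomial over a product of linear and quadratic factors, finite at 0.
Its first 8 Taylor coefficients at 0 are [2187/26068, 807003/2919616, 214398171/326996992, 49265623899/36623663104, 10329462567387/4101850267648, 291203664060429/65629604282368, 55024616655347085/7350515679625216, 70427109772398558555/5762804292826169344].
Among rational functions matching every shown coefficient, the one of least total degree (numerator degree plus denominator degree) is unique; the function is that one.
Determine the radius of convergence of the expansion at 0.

No rational of total degree below 5 reproduces all 8 coefficients; solving the [0/5] Pade equations on them gives f(ψ) = -3/(19*(ψ - 7/9)**3*(ψ**2 + 9*ψ/4 + 4)), whose expansion matches every shown term.
Denominator factor (ψ - 7/9)^3: pole of order 3 at 7/9, modulus 7/9.
Denominator factor (ψ**2 + 9*ψ/4 + 4): discriminant -175/16, complex-conjugate roots (-9/8) + ((5/8)*sqrt(7))*i and (-9/8) - ((5/8)*sqrt(7))*i; poles of order 1, moduli 2 and 2.
The radius of convergence is the smallest modulus among the singular points: 7/9.

The radius of convergence is 7/9.


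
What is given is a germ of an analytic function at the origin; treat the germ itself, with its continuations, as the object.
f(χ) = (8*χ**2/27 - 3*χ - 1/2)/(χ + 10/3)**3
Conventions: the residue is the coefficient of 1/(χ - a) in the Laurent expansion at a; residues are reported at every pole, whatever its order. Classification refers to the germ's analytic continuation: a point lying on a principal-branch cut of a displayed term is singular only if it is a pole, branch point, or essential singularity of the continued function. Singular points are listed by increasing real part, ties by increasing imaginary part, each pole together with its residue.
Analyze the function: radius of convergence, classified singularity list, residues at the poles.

Radius of convergence at 0: 10/3.
At -10/3: a pole of order 3; residue 8/27.

Denominator factor (χ + 10/3)^3: pole of order 3 at -10/3, modulus 10/3.
The radius of convergence is the smallest modulus among the singular points: 10/3.
At the order-3 pole -10/3 set g(χ) = (χ - (-10/3))^3*f(χ) = 8*χ**2/27 - 3*χ - 1/2.
Order-3 pole: residue = g''(a)/2; g''(-10/3) = 16/27, so the residue is 8/27.


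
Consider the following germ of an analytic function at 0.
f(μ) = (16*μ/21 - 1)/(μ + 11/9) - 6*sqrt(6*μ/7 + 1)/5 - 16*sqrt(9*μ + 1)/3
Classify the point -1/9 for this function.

The term (-16/3)*sqrt(1 - μ/(-1/9)) has argument 1 - -1/9/(-1/9) = 0 at -1/9: a square-root (algebraic, two-sheeted) branch point; the remaining terms are analytic or single-valued there.

The point is an algebraic (square-root) branch point.


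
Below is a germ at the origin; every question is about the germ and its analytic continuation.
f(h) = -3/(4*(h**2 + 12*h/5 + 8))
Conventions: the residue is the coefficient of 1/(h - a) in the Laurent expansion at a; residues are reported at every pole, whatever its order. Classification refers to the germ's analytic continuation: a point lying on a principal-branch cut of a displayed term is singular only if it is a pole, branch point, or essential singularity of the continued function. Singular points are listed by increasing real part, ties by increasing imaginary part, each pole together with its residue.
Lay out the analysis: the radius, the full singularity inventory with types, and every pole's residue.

Denominator factor (h**2 + 12*h/5 + 8): discriminant -656/25, complex-conjugate roots (-6/5) + ((2/5)*sqrt(41))*i and (-6/5) - ((2/5)*sqrt(41))*i; poles of order 1, moduli (2)*sqrt(2) and (2)*sqrt(2).
The radius of convergence is the smallest modulus among the singular points: (2)*sqrt(2).
The factor h**2 + 12*h/5 + 8 splits as (h - a)(h - a') with a = (-6/5) - ((2/5)*sqrt(41))*i, a' = (-6/5) + ((2/5)*sqrt(41))*i. At the order-1 pole a set g(h) = (h - a)*f(h) = [-3/4] / (h - a').
Simple pole: residue = g(a) at a = (-6/5) - ((2/5)*sqrt(41))*i, which is -((15/656)*sqrt(41))*i.
The factor h**2 + 12*h/5 + 8 splits as (h - a)(h - a') with a = (-6/5) + ((2/5)*sqrt(41))*i, a' = (-6/5) - ((2/5)*sqrt(41))*i. At the order-1 pole a set g(h) = (h - a)*f(h) = [-3/4] / (h - a').
Simple pole: residue = g(a) at a = (-6/5) + ((2/5)*sqrt(41))*i, which is ((15/656)*sqrt(41))*i.
List the singular points by increasing real part (a conjugate pair: the negative imaginary part first).

Radius of convergence at 0: (2)*sqrt(2).
At (-6/5) - ((2/5)*sqrt(41))*i: a pole of order 1; residue -((15/656)*sqrt(41))*i.
At (-6/5) + ((2/5)*sqrt(41))*i: a pole of order 1; residue ((15/656)*sqrt(41))*i.


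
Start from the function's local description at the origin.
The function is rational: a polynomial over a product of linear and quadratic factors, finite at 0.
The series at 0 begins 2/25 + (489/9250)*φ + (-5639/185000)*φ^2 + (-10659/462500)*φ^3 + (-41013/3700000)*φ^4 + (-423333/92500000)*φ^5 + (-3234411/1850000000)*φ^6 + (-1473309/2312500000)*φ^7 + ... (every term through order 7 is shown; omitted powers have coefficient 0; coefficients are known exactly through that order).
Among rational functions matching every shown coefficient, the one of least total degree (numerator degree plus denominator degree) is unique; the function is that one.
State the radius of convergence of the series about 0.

No rational of total degree below 4 reproduces all 8 coefficients; solving the [2/2] Pade equations on them gives f(φ) = (-11*φ**2/18 + 2*φ/37 + 8/9)/(φ - 10/3)**2, whose expansion matches every shown term.
Denominator factor (φ - 10/3)^2: pole of order 2 at 10/3, modulus 10/3.
The radius of convergence is the smallest modulus among the singular points: 10/3.

The radius of convergence is 10/3.


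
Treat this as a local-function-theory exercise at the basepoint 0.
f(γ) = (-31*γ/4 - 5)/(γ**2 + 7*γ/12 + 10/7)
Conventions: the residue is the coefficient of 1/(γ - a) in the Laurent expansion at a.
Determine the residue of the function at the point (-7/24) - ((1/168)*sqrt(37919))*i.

The residue is (-31/8) - ((263/43336)*sqrt(37919))*i.

The factor γ**2 + 7*γ/12 + 10/7 splits as (γ - a)(γ - a') with a = (-7/24) - ((1/168)*sqrt(37919))*i, a' = (-7/24) + ((1/168)*sqrt(37919))*i. At the order-1 pole a set g(γ) = (γ - a)*f(γ) = [-31*γ/4 - 5] / (γ - a').
Simple pole: residue = g(a) at a = (-7/24) - ((1/168)*sqrt(37919))*i, which is (-31/8) - ((263/43336)*sqrt(37919))*i.


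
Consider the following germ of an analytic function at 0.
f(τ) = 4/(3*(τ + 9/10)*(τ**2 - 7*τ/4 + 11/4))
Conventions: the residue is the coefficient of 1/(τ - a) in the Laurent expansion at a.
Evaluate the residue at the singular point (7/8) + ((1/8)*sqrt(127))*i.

The factor τ**2 - 7*τ/4 + 11/4 splits as (τ - a)(τ - a') with a = (7/8) + ((1/8)*sqrt(127))*i, a' = (7/8) - ((1/8)*sqrt(127))*i. At the order-1 pole a set g(τ) = (τ - a)*f(τ) = [4/(3*(τ + 9/10))] / (τ - a').
Simple pole: residue = g(a) at a = (7/8) + ((1/8)*sqrt(127))*i, which is (-400/3081) - ((5680/391287)*sqrt(127))*i.

The residue is (-400/3081) - ((5680/391287)*sqrt(127))*i.


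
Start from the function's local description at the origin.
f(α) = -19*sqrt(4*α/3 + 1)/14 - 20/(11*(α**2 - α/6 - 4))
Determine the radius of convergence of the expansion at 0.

The radius of convergence is 3/4.

Denominator factor (α**2 - α/6 - 4): discriminant 577/36, real irrational roots 1/12 + (1/12)*sqrt(577) and 1/12 - (1/12)*sqrt(577); poles of order 1, moduli 1/12 + (1/12)*sqrt(577) and -1/12 + (1/12)*sqrt(577).
Branch term (-19/14)*sqrt(1 - α/(-3/4)): its argument vanishes at α = -3/4, a square-root branch point, modulus 3/4.
The radius of convergence is the smallest modulus among the singular points: 3/4.


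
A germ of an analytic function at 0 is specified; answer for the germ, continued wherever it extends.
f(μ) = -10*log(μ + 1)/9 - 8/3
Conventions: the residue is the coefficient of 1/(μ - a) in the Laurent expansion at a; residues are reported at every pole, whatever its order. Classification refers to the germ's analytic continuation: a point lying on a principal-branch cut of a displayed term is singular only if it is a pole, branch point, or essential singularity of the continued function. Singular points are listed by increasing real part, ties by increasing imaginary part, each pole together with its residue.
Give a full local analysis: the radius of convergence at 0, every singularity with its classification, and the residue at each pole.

Radius of convergence at 0: 1.
At -1: a logarithmic branch point.

Branch term (-10/9)*log(1 - μ/(-1)): its argument vanishes at μ = -1, a logarithmic branch point, modulus 1.
The radius of convergence is the smallest modulus among the singular points: 1.


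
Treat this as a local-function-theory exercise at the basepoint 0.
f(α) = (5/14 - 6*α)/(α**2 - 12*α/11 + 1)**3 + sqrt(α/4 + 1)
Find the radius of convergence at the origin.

Denominator factor (α**2 - 12*α/11 + 1)^3: discriminant -340/121, complex-conjugate roots (6/11) + ((1/11)*sqrt(85))*i and (6/11) - ((1/11)*sqrt(85))*i; poles of order 3, moduli 1 and 1.
Branch term (1)*sqrt(1 - α/(-4)): its argument vanishes at α = -4, a square-root branch point, modulus 4.
The radius of convergence is the smallest modulus among the singular points: 1.

The radius of convergence is 1.


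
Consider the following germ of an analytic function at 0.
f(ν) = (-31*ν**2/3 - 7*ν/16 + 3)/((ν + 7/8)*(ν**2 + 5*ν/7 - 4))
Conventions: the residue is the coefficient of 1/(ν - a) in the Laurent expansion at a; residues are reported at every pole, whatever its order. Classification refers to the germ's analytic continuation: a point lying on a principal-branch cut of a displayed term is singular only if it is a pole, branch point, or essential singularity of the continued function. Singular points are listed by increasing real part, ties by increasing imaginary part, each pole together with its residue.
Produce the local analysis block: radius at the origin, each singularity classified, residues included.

Radius of convergence at 0: 7/8.
At -5/14 - (1/14)*sqrt(809): a pole of order 1; residue -17053/2964 - (267697/2397876)*sqrt(809).
At -7/8: a pole of order 1; residue 1739/1482.
At -5/14 + (1/14)*sqrt(809): a pole of order 1; residue -17053/2964 + (267697/2397876)*sqrt(809).

Denominator factor (ν + 7/8): pole of order 1 at -7/8, modulus 7/8.
Denominator factor (ν**2 + 5*ν/7 - 4): discriminant 809/49, real irrational roots -5/14 + (1/14)*sqrt(809) and -5/14 - (1/14)*sqrt(809); poles of order 1, moduli -5/14 + (1/14)*sqrt(809) and 5/14 + (1/14)*sqrt(809).
The radius of convergence is the smallest modulus among the singular points: 7/8.
The factor ν**2 + 5*ν/7 - 4 splits as (ν - a)(ν - a') with a = -5/14 - (1/14)*sqrt(809), a' = -5/14 + (1/14)*sqrt(809). At the order-1 pole a set g(ν) = (ν - a)*f(ν) = [(-31*ν**2/3 - 7*ν/16 + 3)/(ν + 7/8)] / (ν - a').
Simple pole: residue = g(a) at a = -5/14 - (1/14)*sqrt(809), which is -17053/2964 - (267697/2397876)*sqrt(809).
At the order-1 pole -7/8 set g(ν) = (ν - (-7/8))*f(ν) = (-31*ν**2/3 - 7*ν/16 + 3)/(ν**2 + 5*ν/7 - 4).
Simple pole: residue = g(a) at a = -7/8, which is 1739/1482.
The factor ν**2 + 5*ν/7 - 4 splits as (ν - a)(ν - a') with a = -5/14 + (1/14)*sqrt(809), a' = -5/14 - (1/14)*sqrt(809). At the order-1 pole a set g(ν) = (ν - a)*f(ν) = [(-31*ν**2/3 - 7*ν/16 + 3)/(ν + 7/8)] / (ν - a').
Simple pole: residue = g(a) at a = -5/14 + (1/14)*sqrt(809), which is -17053/2964 + (267697/2397876)*sqrt(809).
List the singular points by increasing real part (a conjugate pair: the negative imaginary part first).


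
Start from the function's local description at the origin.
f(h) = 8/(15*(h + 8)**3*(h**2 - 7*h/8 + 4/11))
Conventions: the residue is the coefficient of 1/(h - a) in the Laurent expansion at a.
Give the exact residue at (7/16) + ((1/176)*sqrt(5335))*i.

The factor h**2 - 7*h/8 + 4/11 splits as (h - a)(h - a') with a = (7/16) + ((1/176)*sqrt(5335))*i, a' = (7/16) - ((1/176)*sqrt(5335))*i. At the order-1 pole a set g(h) = (h - a)*f(h) = [8/(15*(h + 8)**3)] / (h - a').
Simple pole: residue = g(a) at a = (7/16) + ((1/176)*sqrt(5335))*i, which is (-3635687/23219358000) - ((10836639/750759242000)*sqrt(5335))*i.

The residue is (-3635687/23219358000) - ((10836639/750759242000)*sqrt(5335))*i.


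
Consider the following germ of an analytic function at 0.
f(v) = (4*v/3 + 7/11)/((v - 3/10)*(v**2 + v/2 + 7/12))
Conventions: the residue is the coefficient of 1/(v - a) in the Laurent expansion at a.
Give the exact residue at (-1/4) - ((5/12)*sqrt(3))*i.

The residue is (-90/143) + ((10/39)*sqrt(3))*i.

The factor v**2 + v/2 + 7/12 splits as (v - a)(v - a') with a = (-1/4) - ((5/12)*sqrt(3))*i, a' = (-1/4) + ((5/12)*sqrt(3))*i. At the order-1 pole a set g(v) = (v - a)*f(v) = [(4*v/3 + 7/11)/(v - 3/10)] / (v - a').
Simple pole: residue = g(a) at a = (-1/4) - ((5/12)*sqrt(3))*i, which is (-90/143) + ((10/39)*sqrt(3))*i.


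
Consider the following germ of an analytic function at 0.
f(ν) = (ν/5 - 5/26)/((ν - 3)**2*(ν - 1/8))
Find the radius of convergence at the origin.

The radius of convergence is 1/8.

Denominator factor (ν - 1/8): pole of order 1 at 1/8, modulus 1/8.
Denominator factor (ν - 3)^2: pole of order 2 at 3, modulus 3.
The radius of convergence is the smallest modulus among the singular points: 1/8.


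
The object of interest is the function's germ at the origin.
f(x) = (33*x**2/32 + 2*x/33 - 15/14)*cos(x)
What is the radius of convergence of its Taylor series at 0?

The radius of convergence is infinite.

The factor cos(x) is entire and contributes no finite singular point.
The polynomial part has no poles.
No finite singular points: the Taylor series at 0 converges everywhere.


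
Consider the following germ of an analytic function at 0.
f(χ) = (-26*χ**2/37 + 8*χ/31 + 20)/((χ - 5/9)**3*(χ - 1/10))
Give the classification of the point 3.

Denominator factors: χ - 5/9 = 22/9 at χ = 3; χ - 1/10 = 29/10 at χ = 3 — none vanishes.
So the germ continues analytically to 3.

The point is a regular point.


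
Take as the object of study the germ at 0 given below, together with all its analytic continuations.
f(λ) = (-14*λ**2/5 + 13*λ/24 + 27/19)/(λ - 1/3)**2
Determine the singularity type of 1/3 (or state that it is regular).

The denominator factor λ - 1/3 vanishes at 1/3 and appears to the power 2; the numerator there equals 8827/6840, nonzero, and no other factor vanishes.
Hence a pole whose order is the multiplicity, 2.

The point is a pole of order 2.


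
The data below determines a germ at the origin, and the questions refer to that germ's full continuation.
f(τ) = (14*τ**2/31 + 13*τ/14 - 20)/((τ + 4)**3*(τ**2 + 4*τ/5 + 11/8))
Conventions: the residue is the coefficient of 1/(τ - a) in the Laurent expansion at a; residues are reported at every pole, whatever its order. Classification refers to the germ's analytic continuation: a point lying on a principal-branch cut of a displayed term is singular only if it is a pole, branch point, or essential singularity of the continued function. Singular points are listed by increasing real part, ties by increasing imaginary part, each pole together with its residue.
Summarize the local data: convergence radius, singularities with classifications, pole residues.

Radius of convergence at 0: (1/4)*sqrt(22).
At -4: a pole of order 3; residue -45965200/162780597.
At (-2/5) - ((9/20)*sqrt(6))*i: a pole of order 1; residue (22982600/162780597) - ((64120300/1465025373)*sqrt(6))*i.
At (-2/5) + ((9/20)*sqrt(6))*i: a pole of order 1; residue (22982600/162780597) + ((64120300/1465025373)*sqrt(6))*i.

Denominator factor (τ + 4)^3: pole of order 3 at -4, modulus 4.
Denominator factor (τ**2 + 4*τ/5 + 11/8): discriminant -243/50, complex-conjugate roots (-2/5) + ((9/20)*sqrt(6))*i and (-2/5) - ((9/20)*sqrt(6))*i; poles of order 1, moduli (1/4)*sqrt(22) and (1/4)*sqrt(22).
The radius of convergence is the smallest modulus among the singular points: (1/4)*sqrt(22).
At the order-3 pole -4 set g(τ) = (τ - (-4))^3*f(τ) = (14*τ**2/31 + 13*τ/14 - 20)/(τ**2 + 4*τ/5 + 11/8).
Order-3 pole: residue = g''(a)/2; g''(-4) = -91930400/162780597, so the residue is -45965200/162780597.
The factor τ**2 + 4*τ/5 + 11/8 splits as (τ - a)(τ - a') with a = (-2/5) - ((9/20)*sqrt(6))*i, a' = (-2/5) + ((9/20)*sqrt(6))*i. At the order-1 pole a set g(τ) = (τ - a)*f(τ) = [(14*τ**2/31 + 13*τ/14 - 20)/(τ + 4)**3] / (τ - a').
Simple pole: residue = g(a) at a = (-2/5) - ((9/20)*sqrt(6))*i, which is (22982600/162780597) - ((64120300/1465025373)*sqrt(6))*i.
The factor τ**2 + 4*τ/5 + 11/8 splits as (τ - a)(τ - a') with a = (-2/5) + ((9/20)*sqrt(6))*i, a' = (-2/5) - ((9/20)*sqrt(6))*i. At the order-1 pole a set g(τ) = (τ - a)*f(τ) = [(14*τ**2/31 + 13*τ/14 - 20)/(τ + 4)**3] / (τ - a').
Simple pole: residue = g(a) at a = (-2/5) + ((9/20)*sqrt(6))*i, which is (22982600/162780597) + ((64120300/1465025373)*sqrt(6))*i.
List the singular points by increasing real part (a conjugate pair: the negative imaginary part first).
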